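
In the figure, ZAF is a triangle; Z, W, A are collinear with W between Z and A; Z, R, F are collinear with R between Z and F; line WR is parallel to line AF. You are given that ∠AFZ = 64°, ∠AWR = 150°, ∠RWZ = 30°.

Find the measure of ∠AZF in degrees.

∠AZF = 86°

1. ∠WRZ = 64°  [WR∥AF, corresponding at R]
2. ∠RZW = 86°  [△ZWR]
3. ∠AZF = 86°  [W on ZA, R on ZF]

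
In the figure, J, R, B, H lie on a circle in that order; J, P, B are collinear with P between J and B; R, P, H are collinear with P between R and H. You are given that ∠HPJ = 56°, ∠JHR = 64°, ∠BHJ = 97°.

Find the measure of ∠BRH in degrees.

∠BRH = 60°

1. ∠BPR = 56°  [vertical angles at P]
2. ∠JBR = 64°  [same arc JR]
3. ∠BRH = 60°  [△RPB]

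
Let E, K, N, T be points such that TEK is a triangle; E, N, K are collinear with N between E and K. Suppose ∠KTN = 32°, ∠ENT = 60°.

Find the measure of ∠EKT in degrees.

1. ∠KNT = 120°  [linear pair at N on EK]
2. ∠NKT = 28°  [△TNK]
3. ∠EKT = 28°  [N on ray KE]

∠EKT = 28°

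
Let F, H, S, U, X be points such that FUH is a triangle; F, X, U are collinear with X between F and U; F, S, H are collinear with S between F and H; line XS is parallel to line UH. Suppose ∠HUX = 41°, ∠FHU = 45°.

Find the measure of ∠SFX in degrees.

∠SFX = 94°

1. ∠FUH = 41°  [X on ray UF]
2. ∠HFU = 94°  [△FUH]
3. ∠SFX = 94°  [X on FU, S on FH]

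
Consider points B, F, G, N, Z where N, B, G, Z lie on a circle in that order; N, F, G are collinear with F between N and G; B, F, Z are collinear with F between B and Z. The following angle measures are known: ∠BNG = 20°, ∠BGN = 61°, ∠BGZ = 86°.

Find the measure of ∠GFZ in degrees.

∠GFZ = 135°

1. ∠BZG = 20°  [same arc BG]
2. ∠GBN = 99°  [△NBG]
3. ∠GBZ = 74°  [△BGZ]
4. ∠GZN = 81°  [cyclic NBGZ, opposite ∠B+∠Z]
5. ∠GNZ = 74°  [same arc GZ]
6. ∠NGZ = 25°  [△NGZ]
7. ∠GFZ = 135°  [△GFZ]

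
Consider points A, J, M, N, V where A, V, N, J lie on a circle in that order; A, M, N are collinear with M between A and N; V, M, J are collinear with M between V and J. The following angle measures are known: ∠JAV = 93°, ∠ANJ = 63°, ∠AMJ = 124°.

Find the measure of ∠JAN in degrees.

∠JAN = 32°

1. ∠AVJ = 63°  [same arc AJ]
2. ∠AJV = 24°  [△AVJ]
3. ∠JAN = 32°  [△AMJ]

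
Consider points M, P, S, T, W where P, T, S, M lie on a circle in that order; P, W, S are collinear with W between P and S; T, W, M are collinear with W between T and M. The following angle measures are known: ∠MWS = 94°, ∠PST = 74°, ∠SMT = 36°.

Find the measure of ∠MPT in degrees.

∠MPT = 56°

1. ∠PWT = 94°  [vertical angles at W]
2. ∠PMT = 74°  [same arc PT]
3. ∠SPT = 36°  [same arc TS]
4. ∠MTP = 50°  [△PWT]
5. ∠MPT = 56°  [△PTM]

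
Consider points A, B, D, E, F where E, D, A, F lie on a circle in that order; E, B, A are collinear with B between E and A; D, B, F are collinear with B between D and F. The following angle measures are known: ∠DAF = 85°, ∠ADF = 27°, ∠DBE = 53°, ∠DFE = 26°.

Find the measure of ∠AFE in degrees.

∠AFE = 94°

1. ∠AFD = 68°  [△DAF]
2. ∠AEF = 27°  [same arc AF]
3. ∠ABF = 53°  [vertical angles at B]
4. ∠EAF = 59°  [△ABF]
5. ∠AFE = 94°  [△EAF]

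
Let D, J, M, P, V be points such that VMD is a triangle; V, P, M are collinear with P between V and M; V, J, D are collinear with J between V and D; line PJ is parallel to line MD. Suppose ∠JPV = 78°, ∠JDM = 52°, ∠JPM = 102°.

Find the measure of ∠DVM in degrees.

1. ∠DMV = 78°  [PJ∥MD, corresponding at P]
2. ∠MDV = 52°  [J on ray DV]
3. ∠DVM = 50°  [△VMD]

∠DVM = 50°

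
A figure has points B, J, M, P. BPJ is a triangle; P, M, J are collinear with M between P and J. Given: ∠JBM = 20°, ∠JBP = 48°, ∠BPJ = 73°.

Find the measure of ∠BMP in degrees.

1. ∠BJP = 59°  [△BPJ]
2. ∠BJM = 59°  [M on ray JP]
3. ∠BMJ = 101°  [△BMJ]
4. ∠BMP = 79°  [linear pair at M on PJ]

∠BMP = 79°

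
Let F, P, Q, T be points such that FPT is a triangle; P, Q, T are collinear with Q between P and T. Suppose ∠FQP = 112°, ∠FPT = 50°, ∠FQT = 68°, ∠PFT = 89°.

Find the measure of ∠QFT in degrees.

∠QFT = 71°

1. ∠FTP = 41°  [△FPT]
2. ∠FTQ = 41°  [Q on ray TP]
3. ∠QFT = 71°  [△FQT]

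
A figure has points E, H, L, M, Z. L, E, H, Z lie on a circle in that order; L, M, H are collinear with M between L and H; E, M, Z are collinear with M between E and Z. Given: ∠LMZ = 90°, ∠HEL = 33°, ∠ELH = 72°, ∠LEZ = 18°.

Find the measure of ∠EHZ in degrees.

1. ∠EMH = 90°  [vertical angles at M]
2. ∠EHL = 75°  [△LEH]
3. ∠EZH = 72°  [same arc EH]
4. ∠HEZ = 15°  [△EMH]
5. ∠EHZ = 93°  [△EHZ]

∠EHZ = 93°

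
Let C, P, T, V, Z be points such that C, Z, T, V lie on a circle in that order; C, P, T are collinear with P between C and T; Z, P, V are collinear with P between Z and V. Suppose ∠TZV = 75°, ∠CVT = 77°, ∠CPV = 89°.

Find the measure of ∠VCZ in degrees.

1. ∠TCV = 75°  [same arc TV]
2. ∠CTV = 28°  [△CTV]
3. ∠CVZ = 16°  [△CPV]
4. ∠CZV = 28°  [same arc CV]
5. ∠VCZ = 136°  [△CZV]

∠VCZ = 136°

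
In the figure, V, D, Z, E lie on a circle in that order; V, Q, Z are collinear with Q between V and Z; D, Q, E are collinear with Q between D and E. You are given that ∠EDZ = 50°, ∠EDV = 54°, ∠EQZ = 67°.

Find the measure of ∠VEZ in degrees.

∠VEZ = 76°

1. ∠EVZ = 50°  [same arc ZE]
2. ∠EZV = 54°  [same arc VE]
3. ∠VEZ = 76°  [△VZE]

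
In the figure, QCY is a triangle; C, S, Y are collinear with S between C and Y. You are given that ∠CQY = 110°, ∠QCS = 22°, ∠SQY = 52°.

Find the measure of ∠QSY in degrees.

1. ∠QCY = 22°  [S on ray CY]
2. ∠CYQ = 48°  [△QCY]
3. ∠QYS = 48°  [S on ray YC]
4. ∠QSY = 80°  [△QSY]

∠QSY = 80°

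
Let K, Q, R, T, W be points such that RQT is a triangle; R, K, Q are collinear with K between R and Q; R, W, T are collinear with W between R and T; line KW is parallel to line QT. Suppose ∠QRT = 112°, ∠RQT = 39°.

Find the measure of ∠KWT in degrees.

∠KWT = 151°

1. ∠QTR = 29°  [△RQT]
2. ∠KWR = 29°  [KW∥QT, corresponding at W]
3. ∠KWT = 151°  [linear pair at W on RT]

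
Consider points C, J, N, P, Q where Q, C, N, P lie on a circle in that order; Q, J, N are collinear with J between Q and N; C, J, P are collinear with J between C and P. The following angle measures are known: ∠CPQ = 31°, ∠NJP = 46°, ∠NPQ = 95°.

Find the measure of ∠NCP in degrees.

1. ∠CNQ = 31°  [same arc QC]
2. ∠CJQ = 46°  [vertical angles at J]
3. ∠CJN = 134°  [linear pair at J on QN]
4. ∠NCP = 15°  [△CJN]

∠NCP = 15°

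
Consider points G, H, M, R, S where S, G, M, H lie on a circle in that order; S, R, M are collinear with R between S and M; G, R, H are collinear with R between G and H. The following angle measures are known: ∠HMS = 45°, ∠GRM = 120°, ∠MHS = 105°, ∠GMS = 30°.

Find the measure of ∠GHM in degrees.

∠GHM = 75°

1. ∠MGS = 75°  [cyclic SGMH, opposite ∠G+∠H]
2. ∠GSM = 75°  [△SGM]
3. ∠GHM = 75°  [same arc GM]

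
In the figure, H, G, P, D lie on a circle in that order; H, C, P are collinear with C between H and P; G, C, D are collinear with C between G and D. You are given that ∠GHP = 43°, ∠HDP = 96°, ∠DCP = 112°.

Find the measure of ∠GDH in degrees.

∠GDH = 53°

1. ∠HGP = 84°  [cyclic HGPD, opposite ∠G+∠D]
2. ∠GPH = 53°  [△HGP]
3. ∠GDH = 53°  [same arc HG]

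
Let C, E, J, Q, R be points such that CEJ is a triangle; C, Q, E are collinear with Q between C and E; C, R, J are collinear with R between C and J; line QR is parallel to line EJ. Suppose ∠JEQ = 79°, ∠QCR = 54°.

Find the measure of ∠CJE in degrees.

1. ∠CEJ = 79°  [Q on ray EC]
2. ∠ECJ = 54°  [Q on CE, R on CJ]
3. ∠CJE = 47°  [△CEJ]

∠CJE = 47°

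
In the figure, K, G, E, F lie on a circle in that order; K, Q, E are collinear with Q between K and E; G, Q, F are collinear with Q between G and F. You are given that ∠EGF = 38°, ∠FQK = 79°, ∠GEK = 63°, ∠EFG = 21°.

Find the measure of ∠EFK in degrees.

1. ∠EKF = 38°  [same arc EF]
2. ∠EQF = 101°  [linear pair at Q on KE]
3. ∠FEK = 58°  [△EQF]
4. ∠EFK = 84°  [△KEF]

∠EFK = 84°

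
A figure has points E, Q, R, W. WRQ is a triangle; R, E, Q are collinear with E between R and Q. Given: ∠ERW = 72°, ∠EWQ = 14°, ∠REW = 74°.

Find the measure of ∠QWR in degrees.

1. ∠QRW = 72°  [E on ray RQ]
2. ∠QEW = 106°  [linear pair at E on RQ]
3. ∠EQW = 60°  [△WEQ]
4. ∠RQW = 60°  [E on ray QR]
5. ∠QWR = 48°  [△WRQ]

∠QWR = 48°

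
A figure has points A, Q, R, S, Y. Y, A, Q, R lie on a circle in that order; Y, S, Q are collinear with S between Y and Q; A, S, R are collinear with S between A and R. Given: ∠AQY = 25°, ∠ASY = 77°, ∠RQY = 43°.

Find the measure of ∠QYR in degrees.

1. ∠ARY = 25°  [same arc YA]
2. ∠QSR = 77°  [vertical angles at S]
3. ∠RSY = 103°  [linear pair at S on YQ]
4. ∠QYR = 52°  [△YSR]

∠QYR = 52°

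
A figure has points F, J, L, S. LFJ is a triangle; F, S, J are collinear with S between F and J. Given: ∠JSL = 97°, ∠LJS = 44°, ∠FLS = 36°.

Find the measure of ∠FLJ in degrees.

1. ∠FSL = 83°  [linear pair at S on FJ]
2. ∠FJL = 44°  [S on ray JF]
3. ∠LFS = 61°  [△LFS]
4. ∠JFL = 61°  [S on ray FJ]
5. ∠FLJ = 75°  [△LFJ]

∠FLJ = 75°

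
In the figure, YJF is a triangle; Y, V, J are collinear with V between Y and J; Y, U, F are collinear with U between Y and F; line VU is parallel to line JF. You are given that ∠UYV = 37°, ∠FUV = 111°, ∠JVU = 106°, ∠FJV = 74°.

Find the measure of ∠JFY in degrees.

∠JFY = 69°

1. ∠FYJ = 37°  [V on YJ, U on YF]
2. ∠FJY = 74°  [V on ray JY]
3. ∠JFY = 69°  [△YJF]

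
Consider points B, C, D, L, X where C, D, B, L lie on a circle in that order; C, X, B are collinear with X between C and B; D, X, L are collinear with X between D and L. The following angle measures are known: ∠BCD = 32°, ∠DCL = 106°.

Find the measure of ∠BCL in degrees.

1. ∠BLD = 32°  [same arc DB]
2. ∠DBL = 74°  [cyclic CDBL, opposite ∠C+∠B]
3. ∠BDL = 74°  [△DBL]
4. ∠BCL = 74°  [same arc BL]

∠BCL = 74°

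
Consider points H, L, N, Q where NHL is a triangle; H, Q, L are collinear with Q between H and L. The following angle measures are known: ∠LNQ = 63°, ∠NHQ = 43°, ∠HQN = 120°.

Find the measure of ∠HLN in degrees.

1. ∠LQN = 60°  [linear pair at Q on HL]
2. ∠NLQ = 57°  [△NQL]
3. ∠HLN = 57°  [Q on ray LH]

∠HLN = 57°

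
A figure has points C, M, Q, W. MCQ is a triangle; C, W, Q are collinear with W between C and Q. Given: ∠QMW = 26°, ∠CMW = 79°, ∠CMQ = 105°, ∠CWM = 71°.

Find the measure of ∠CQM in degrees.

∠CQM = 45°

1. ∠MCW = 30°  [△MCW]
2. ∠MCQ = 30°  [W on ray CQ]
3. ∠CQM = 45°  [△MCQ]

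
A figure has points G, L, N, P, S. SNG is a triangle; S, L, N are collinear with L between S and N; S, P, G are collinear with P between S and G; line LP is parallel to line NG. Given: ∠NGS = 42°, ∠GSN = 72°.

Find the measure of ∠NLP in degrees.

∠NLP = 114°

1. ∠GNS = 66°  [△SNG]
2. ∠PLS = 66°  [LP∥NG, corresponding at L]
3. ∠NLP = 114°  [linear pair at L on SN]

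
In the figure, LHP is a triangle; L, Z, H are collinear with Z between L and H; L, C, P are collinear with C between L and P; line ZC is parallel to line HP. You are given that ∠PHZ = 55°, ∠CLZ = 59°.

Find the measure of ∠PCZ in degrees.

1. ∠LHP = 55°  [Z on ray HL]
2. ∠HLP = 59°  [Z on LH, C on LP]
3. ∠HPL = 66°  [△LHP]
4. ∠LCZ = 66°  [ZC∥HP, corresponding at C]
5. ∠PCZ = 114°  [linear pair at C on LP]

∠PCZ = 114°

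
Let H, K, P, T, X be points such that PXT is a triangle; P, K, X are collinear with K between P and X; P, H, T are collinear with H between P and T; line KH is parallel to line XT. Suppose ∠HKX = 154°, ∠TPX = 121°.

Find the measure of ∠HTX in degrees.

1. ∠HKP = 26°  [linear pair at K on PX]
2. ∠HPK = 121°  [K on PX, H on PT]
3. ∠KHP = 33°  [△PKH]
4. ∠KHT = 147°  [linear pair at H on PT]
5. ∠HTX = 33°  [KH∥XT, co-interior at T–H]

∠HTX = 33°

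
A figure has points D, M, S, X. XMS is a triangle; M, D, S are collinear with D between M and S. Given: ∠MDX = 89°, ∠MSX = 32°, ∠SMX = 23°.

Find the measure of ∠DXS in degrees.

∠DXS = 57°

1. ∠SDX = 91°  [linear pair at D on MS]
2. ∠DSX = 32°  [D on ray SM]
3. ∠DXS = 57°  [△XDS]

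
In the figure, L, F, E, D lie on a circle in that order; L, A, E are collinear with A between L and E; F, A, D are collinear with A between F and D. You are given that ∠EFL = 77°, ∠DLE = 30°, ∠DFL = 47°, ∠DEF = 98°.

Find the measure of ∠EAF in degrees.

∠EAF = 99°

1. ∠EDL = 103°  [cyclic LFED, opposite ∠F+∠D]
2. ∠DFE = 30°  [same arc ED]
3. ∠DEL = 47°  [△LED]
4. ∠EDF = 52°  [△FED]
5. ∠DAE = 81°  [△EAD]
6. ∠FAL = 81°  [vertical angles at A]
7. ∠EAF = 99°  [linear pair at A on LE]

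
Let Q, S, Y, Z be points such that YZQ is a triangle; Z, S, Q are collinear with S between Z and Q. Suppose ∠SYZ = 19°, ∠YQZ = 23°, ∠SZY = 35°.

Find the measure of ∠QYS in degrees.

∠QYS = 103°

1. ∠YSZ = 126°  [△YZS]
2. ∠SQY = 23°  [S on ray QZ]
3. ∠QSY = 54°  [linear pair at S on ZQ]
4. ∠QYS = 103°  [△YSQ]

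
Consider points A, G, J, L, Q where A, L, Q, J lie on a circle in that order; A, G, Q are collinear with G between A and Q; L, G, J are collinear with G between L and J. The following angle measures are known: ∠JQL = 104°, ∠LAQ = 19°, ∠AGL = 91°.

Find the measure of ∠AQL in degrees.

∠AQL = 34°

1. ∠LJQ = 19°  [same arc LQ]
2. ∠LGQ = 89°  [linear pair at G on AQ]
3. ∠JLQ = 57°  [△LQJ]
4. ∠AQL = 34°  [△LGQ]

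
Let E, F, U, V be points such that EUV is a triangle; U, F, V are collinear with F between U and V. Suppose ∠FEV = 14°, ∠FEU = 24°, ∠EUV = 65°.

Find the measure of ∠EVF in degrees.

∠EVF = 77°

1. ∠EUF = 65°  [F on ray UV]
2. ∠EFU = 91°  [△EUF]
3. ∠EFV = 89°  [linear pair at F on UV]
4. ∠EVF = 77°  [△EFV]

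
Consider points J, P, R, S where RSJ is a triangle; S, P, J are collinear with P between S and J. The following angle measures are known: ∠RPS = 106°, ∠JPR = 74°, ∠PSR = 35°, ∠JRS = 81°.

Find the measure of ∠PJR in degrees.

1. ∠JSR = 35°  [P on ray SJ]
2. ∠RJS = 64°  [△RSJ]
3. ∠PJR = 64°  [P on ray JS]

∠PJR = 64°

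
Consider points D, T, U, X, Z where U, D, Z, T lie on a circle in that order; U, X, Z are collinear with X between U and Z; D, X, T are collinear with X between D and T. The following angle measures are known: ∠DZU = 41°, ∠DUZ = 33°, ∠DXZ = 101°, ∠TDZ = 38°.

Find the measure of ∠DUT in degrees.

∠DUT = 71°

1. ∠DTZ = 33°  [same arc DZ]
2. ∠DZT = 109°  [△DZT]
3. ∠DUT = 71°  [cyclic UDZT, opposite ∠U+∠Z]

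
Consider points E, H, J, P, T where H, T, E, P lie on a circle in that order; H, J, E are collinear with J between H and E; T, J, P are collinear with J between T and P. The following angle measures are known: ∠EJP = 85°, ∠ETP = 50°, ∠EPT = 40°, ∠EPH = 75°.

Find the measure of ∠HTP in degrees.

∠HTP = 55°

1. ∠HJT = 85°  [vertical angles at J]
2. ∠EHT = 40°  [same arc TE]
3. ∠HTP = 55°  [△HJT]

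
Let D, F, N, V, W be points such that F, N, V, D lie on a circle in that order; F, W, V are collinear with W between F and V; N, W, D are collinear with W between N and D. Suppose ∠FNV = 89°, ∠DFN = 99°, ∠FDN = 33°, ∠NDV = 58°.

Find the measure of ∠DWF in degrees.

1. ∠DVN = 81°  [cyclic FNVD, opposite ∠F+∠V]
2. ∠FVN = 33°  [same arc FN]
3. ∠DNV = 41°  [△NVD]
4. ∠NWV = 106°  [△NWV]
5. ∠DWF = 106°  [vertical angles at W]

∠DWF = 106°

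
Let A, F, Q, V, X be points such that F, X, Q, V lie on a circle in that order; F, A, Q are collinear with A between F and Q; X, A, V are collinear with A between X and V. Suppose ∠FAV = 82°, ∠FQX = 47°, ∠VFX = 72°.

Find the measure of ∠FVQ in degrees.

1. ∠FVX = 47°  [same arc FX]
2. ∠FXV = 61°  [△FXV]
3. ∠QFV = 51°  [△FAV]
4. ∠FQV = 61°  [same arc FV]
5. ∠FVQ = 68°  [△FQV]

∠FVQ = 68°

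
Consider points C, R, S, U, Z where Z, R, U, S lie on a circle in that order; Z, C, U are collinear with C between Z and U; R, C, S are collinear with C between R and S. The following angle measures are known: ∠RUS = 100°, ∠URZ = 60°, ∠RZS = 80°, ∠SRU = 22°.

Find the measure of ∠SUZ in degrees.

1. ∠USZ = 120°  [cyclic ZRUS, opposite ∠R+∠S]
2. ∠SZU = 22°  [same arc US]
3. ∠SUZ = 38°  [△ZUS]

∠SUZ = 38°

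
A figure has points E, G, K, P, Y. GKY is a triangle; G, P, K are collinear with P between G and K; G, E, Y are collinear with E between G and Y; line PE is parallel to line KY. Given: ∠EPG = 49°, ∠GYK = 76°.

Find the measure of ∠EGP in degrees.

1. ∠GKY = 49°  [PE∥KY, corresponding at P]
2. ∠KGY = 55°  [△GKY]
3. ∠EGP = 55°  [P on GK, E on GY]

∠EGP = 55°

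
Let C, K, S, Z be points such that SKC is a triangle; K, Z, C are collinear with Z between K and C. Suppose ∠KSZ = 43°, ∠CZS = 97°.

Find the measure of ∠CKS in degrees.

1. ∠KZS = 83°  [linear pair at Z on KC]
2. ∠SKZ = 54°  [△SKZ]
3. ∠CKS = 54°  [Z on ray KC]

∠CKS = 54°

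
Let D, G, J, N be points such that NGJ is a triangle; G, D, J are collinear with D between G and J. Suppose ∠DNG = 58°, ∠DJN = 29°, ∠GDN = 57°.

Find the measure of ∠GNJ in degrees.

1. ∠DGN = 65°  [△NGD]
2. ∠GJN = 29°  [D on ray JG]
3. ∠JGN = 65°  [D on ray GJ]
4. ∠GNJ = 86°  [△NGJ]

∠GNJ = 86°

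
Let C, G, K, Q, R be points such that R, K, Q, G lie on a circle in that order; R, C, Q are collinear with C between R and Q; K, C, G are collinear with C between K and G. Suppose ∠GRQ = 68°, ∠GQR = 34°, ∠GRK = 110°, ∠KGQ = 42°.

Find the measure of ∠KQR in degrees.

1. ∠GKR = 34°  [same arc RG]
2. ∠KGR = 36°  [△RKG]
3. ∠KQR = 36°  [same arc RK]

∠KQR = 36°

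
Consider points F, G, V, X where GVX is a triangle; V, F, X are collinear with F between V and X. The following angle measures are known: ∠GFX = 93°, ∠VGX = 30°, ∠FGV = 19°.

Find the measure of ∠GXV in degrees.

∠GXV = 76°

1. ∠GFV = 87°  [linear pair at F on VX]
2. ∠FVG = 74°  [△GVF]
3. ∠GVX = 74°  [F on ray VX]
4. ∠GXV = 76°  [△GVX]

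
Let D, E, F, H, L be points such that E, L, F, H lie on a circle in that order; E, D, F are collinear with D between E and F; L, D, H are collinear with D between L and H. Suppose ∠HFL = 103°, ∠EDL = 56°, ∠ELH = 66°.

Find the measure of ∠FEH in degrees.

∠FEH = 19°

1. ∠HEL = 77°  [cyclic ELFH, opposite ∠E+∠F]
2. ∠FDH = 56°  [vertical angles at D]
3. ∠EHL = 37°  [△ELH]
4. ∠EDH = 124°  [linear pair at D on EF]
5. ∠FEH = 19°  [△EDH]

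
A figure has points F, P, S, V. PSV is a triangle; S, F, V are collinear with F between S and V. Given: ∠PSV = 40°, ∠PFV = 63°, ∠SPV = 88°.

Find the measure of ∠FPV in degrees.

1. ∠PVS = 52°  [△PSV]
2. ∠FVP = 52°  [F on ray VS]
3. ∠FPV = 65°  [△PFV]

∠FPV = 65°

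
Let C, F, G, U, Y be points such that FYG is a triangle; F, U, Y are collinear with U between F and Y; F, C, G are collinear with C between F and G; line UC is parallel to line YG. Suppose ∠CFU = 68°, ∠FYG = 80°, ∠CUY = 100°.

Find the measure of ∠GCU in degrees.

∠GCU = 148°

1. ∠GFY = 68°  [U on FY, C on FG]
2. ∠FGY = 32°  [△FYG]
3. ∠FCU = 32°  [UC∥YG, corresponding at C]
4. ∠GCU = 148°  [linear pair at C on FG]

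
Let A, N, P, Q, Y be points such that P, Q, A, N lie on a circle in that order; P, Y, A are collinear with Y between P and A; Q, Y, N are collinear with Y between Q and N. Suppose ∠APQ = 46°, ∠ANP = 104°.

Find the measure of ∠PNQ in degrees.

1. ∠AQP = 76°  [cyclic PQAN, opposite ∠Q+∠N]
2. ∠PAQ = 58°  [△PQA]
3. ∠PNQ = 58°  [same arc PQ]

∠PNQ = 58°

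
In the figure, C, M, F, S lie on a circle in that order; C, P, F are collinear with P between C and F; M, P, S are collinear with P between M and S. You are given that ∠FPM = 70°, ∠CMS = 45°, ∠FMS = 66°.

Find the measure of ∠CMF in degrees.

1. ∠CPM = 110°  [linear pair at P on CF]
2. ∠CFM = 44°  [△MPF]
3. ∠FCM = 25°  [△CPM]
4. ∠CMF = 111°  [△CMF]

∠CMF = 111°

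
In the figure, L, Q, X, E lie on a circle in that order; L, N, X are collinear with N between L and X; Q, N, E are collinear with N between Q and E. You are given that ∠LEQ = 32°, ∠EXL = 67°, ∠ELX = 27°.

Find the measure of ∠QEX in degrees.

1. ∠ENL = 121°  [△LNE]
2. ∠ENX = 59°  [linear pair at N on LX]
3. ∠QEX = 54°  [△XNE]

∠QEX = 54°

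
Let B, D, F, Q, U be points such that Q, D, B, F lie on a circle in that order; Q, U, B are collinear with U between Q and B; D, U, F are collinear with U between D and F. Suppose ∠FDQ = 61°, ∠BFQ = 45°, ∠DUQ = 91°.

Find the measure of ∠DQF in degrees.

1. ∠FBQ = 61°  [same arc QF]
2. ∠BQF = 74°  [△QBF]
3. ∠BUF = 91°  [vertical angles at U]
4. ∠BFD = 28°  [△BUF]
5. ∠BDF = 74°  [same arc BF]
6. ∠DBF = 78°  [△DBF]
7. ∠DQF = 102°  [cyclic QDBF, opposite ∠Q+∠B]

∠DQF = 102°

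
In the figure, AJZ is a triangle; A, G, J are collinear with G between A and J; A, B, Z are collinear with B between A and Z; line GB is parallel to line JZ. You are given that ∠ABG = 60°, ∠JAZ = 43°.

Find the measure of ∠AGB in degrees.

1. ∠AZJ = 60°  [GB∥JZ, corresponding at B]
2. ∠AJZ = 77°  [△AJZ]
3. ∠AGB = 77°  [GB∥JZ, corresponding at G]

∠AGB = 77°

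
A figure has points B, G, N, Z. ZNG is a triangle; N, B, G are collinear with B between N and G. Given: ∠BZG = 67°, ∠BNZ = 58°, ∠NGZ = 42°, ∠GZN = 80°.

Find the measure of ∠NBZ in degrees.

∠NBZ = 109°

1. ∠BGZ = 42°  [B on ray GN]
2. ∠GBZ = 71°  [△ZBG]
3. ∠NBZ = 109°  [linear pair at B on NG]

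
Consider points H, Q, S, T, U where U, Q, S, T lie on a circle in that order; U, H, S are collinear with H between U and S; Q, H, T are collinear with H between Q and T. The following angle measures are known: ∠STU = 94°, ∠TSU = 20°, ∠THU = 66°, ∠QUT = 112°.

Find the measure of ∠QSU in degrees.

1. ∠SUT = 66°  [△UST]
2. ∠QHS = 66°  [vertical angles at H]
3. ∠SQT = 66°  [same arc ST]
4. ∠QSU = 48°  [△QHS]

∠QSU = 48°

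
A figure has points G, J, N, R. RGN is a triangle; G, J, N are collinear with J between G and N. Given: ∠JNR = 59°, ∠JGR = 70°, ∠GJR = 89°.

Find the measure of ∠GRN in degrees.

1. ∠GNR = 59°  [J on ray NG]
2. ∠NGR = 70°  [J on ray GN]
3. ∠GRN = 51°  [△RGN]

∠GRN = 51°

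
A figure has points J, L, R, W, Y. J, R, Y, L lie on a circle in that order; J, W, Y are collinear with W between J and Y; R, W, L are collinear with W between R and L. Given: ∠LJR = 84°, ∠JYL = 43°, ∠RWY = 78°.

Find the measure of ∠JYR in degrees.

1. ∠JRL = 43°  [same arc JL]
2. ∠JLR = 53°  [△JRL]
3. ∠JYR = 53°  [same arc JR]

∠JYR = 53°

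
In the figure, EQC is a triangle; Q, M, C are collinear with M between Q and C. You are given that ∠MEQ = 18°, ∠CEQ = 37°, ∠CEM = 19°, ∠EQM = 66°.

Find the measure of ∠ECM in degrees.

1. ∠EMQ = 96°  [△EQM]
2. ∠CME = 84°  [linear pair at M on QC]
3. ∠ECM = 77°  [△EMC]

∠ECM = 77°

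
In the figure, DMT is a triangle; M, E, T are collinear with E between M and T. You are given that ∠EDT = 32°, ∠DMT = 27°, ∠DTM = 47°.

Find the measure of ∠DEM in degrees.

1. ∠DTE = 47°  [E on ray TM]
2. ∠DET = 101°  [△DET]
3. ∠DEM = 79°  [linear pair at E on MT]

∠DEM = 79°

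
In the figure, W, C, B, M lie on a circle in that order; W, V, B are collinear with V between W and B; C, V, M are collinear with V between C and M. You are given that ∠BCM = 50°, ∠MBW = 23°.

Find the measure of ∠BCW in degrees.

1. ∠BWM = 50°  [same arc BM]
2. ∠BMW = 107°  [△WBM]
3. ∠BCW = 73°  [cyclic WCBM, opposite ∠C+∠M]

∠BCW = 73°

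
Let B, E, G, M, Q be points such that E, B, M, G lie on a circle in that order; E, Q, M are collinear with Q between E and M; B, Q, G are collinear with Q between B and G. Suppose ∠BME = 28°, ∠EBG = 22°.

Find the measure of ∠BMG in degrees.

∠BMG = 50°

1. ∠BGE = 28°  [same arc EB]
2. ∠BEG = 130°  [△EBG]
3. ∠BMG = 50°  [cyclic EBMG, opposite ∠E+∠M]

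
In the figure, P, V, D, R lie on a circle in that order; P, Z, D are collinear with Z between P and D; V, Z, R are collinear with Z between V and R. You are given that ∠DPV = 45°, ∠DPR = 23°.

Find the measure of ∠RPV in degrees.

1. ∠DRV = 45°  [same arc VD]
2. ∠DVR = 23°  [same arc DR]
3. ∠RDV = 112°  [△VDR]
4. ∠RPV = 68°  [cyclic PVDR, opposite ∠P+∠D]

∠RPV = 68°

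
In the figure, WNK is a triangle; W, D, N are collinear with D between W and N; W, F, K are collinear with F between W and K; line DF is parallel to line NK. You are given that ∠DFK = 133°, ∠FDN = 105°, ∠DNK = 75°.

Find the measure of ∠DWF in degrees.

∠DWF = 58°

1. ∠DFW = 47°  [linear pair at F on WK]
2. ∠FDW = 75°  [linear pair at D on WN]
3. ∠DWF = 58°  [△WDF]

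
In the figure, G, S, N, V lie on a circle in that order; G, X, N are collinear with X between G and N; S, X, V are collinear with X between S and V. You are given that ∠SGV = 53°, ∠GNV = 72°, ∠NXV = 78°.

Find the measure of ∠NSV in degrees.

1. ∠SNV = 127°  [cyclic GSNV, opposite ∠G+∠N]
2. ∠NVS = 30°  [△NXV]
3. ∠NSV = 23°  [△SNV]

∠NSV = 23°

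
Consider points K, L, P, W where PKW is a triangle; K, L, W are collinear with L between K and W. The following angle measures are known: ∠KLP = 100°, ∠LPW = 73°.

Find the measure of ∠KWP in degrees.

∠KWP = 27°

1. ∠PLW = 80°  [linear pair at L on KW]
2. ∠LWP = 27°  [△PLW]
3. ∠KWP = 27°  [L on ray WK]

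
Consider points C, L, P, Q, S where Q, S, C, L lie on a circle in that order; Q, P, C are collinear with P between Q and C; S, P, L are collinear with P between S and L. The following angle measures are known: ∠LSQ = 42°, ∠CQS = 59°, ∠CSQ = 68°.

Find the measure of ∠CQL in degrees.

∠CQL = 26°

1. ∠LCQ = 42°  [same arc QL]
2. ∠CLQ = 112°  [cyclic QSCL, opposite ∠S+∠L]
3. ∠CQL = 26°  [△QCL]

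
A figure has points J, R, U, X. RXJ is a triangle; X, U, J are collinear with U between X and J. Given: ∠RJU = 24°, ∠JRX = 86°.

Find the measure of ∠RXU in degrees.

∠RXU = 70°

1. ∠RJX = 24°  [U on ray JX]
2. ∠JXR = 70°  [△RXJ]
3. ∠RXU = 70°  [U on ray XJ]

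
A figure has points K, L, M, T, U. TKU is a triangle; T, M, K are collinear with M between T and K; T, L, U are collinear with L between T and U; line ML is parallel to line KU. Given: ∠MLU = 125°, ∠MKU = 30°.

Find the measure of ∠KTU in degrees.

∠KTU = 95°

1. ∠MLT = 55°  [linear pair at L on TU]
2. ∠TKU = 30°  [M on ray KT]
3. ∠KUT = 55°  [ML∥KU, corresponding at L]
4. ∠KTU = 95°  [△TKU]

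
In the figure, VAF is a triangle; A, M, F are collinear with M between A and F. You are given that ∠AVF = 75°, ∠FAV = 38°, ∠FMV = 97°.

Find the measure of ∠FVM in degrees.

1. ∠AFV = 67°  [△VAF]
2. ∠MFV = 67°  [M on ray FA]
3. ∠FVM = 16°  [△VMF]

∠FVM = 16°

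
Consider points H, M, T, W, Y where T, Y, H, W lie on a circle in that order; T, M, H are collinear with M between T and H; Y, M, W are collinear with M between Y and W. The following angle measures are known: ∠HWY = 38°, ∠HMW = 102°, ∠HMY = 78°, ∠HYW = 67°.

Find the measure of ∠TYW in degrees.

1. ∠HTY = 38°  [same arc YH]
2. ∠TMY = 102°  [vertical angles at M]
3. ∠TYW = 40°  [△TMY]

∠TYW = 40°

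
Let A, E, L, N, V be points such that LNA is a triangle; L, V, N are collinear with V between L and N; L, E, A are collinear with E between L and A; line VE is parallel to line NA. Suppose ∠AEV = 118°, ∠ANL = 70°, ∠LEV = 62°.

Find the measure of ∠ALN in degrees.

1. ∠EVL = 70°  [VE∥NA, corresponding at V]
2. ∠ELV = 48°  [△LVE]
3. ∠ALN = 48°  [V on LN, E on LA]

∠ALN = 48°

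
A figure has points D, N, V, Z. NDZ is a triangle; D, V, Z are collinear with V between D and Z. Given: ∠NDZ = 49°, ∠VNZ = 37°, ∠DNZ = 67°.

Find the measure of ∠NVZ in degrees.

1. ∠DZN = 64°  [△NDZ]
2. ∠NZV = 64°  [V on ray ZD]
3. ∠NVZ = 79°  [△NVZ]

∠NVZ = 79°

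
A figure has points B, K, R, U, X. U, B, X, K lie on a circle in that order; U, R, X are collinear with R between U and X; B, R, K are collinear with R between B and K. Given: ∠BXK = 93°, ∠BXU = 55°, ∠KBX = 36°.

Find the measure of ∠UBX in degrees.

1. ∠BKX = 51°  [△BXK]
2. ∠BUX = 51°  [same arc BX]
3. ∠UBX = 74°  [△UBX]

∠UBX = 74°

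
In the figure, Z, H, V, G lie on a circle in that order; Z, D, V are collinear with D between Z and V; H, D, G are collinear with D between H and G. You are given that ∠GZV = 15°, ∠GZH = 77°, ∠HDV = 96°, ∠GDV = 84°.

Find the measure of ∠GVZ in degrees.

1. ∠GHV = 15°  [same arc VG]
2. ∠GVH = 103°  [cyclic ZHVG, opposite ∠Z+∠V]
3. ∠HGV = 62°  [△HVG]
4. ∠GVZ = 34°  [△VDG]

∠GVZ = 34°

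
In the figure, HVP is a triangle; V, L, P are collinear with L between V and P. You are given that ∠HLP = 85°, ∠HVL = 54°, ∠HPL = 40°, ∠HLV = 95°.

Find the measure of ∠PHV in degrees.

1. ∠HVP = 54°  [L on ray VP]
2. ∠HPV = 40°  [L on ray PV]
3. ∠PHV = 86°  [△HVP]

∠PHV = 86°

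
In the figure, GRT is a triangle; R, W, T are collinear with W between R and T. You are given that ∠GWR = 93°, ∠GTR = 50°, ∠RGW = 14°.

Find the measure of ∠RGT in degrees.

1. ∠GRW = 73°  [△GRW]
2. ∠GRT = 73°  [W on ray RT]
3. ∠RGT = 57°  [△GRT]

∠RGT = 57°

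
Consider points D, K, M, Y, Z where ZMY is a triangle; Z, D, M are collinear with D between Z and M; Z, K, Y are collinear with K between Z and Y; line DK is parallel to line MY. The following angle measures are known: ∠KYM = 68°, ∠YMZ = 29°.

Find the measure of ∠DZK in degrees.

∠DZK = 83°

1. ∠MYZ = 68°  [K on ray YZ]
2. ∠MZY = 83°  [△ZMY]
3. ∠DZK = 83°  [D on ZM, K on ZY]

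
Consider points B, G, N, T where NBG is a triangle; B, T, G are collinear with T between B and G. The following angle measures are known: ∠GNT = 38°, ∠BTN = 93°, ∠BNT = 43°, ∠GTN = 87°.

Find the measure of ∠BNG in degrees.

∠BNG = 81°

1. ∠NGT = 55°  [△NTG]
2. ∠NBT = 44°  [△NBT]
3. ∠BGN = 55°  [T on ray GB]
4. ∠GBN = 44°  [T on ray BG]
5. ∠BNG = 81°  [△NBG]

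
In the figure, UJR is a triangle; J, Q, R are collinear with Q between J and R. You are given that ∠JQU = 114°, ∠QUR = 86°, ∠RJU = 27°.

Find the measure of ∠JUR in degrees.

1. ∠RQU = 66°  [linear pair at Q on JR]
2. ∠QRU = 28°  [△UQR]
3. ∠JRU = 28°  [Q on ray RJ]
4. ∠JUR = 125°  [△UJR]

∠JUR = 125°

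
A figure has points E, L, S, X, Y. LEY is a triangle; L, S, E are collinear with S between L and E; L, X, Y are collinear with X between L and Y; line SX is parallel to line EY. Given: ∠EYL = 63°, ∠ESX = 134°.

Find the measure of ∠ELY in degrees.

1. ∠LXS = 63°  [SX∥EY, corresponding at X]
2. ∠LSX = 46°  [linear pair at S on LE]
3. ∠SLX = 71°  [△LSX]
4. ∠ELY = 71°  [S on LE, X on LY]

∠ELY = 71°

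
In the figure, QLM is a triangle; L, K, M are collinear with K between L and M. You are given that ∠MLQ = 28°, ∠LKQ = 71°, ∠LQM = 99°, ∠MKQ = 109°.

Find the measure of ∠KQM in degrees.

∠KQM = 18°

1. ∠LMQ = 53°  [△QLM]
2. ∠KMQ = 53°  [K on ray ML]
3. ∠KQM = 18°  [△QKM]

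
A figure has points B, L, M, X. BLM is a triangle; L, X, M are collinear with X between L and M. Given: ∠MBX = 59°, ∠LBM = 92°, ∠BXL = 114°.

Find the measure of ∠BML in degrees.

∠BML = 55°

1. ∠BXM = 66°  [linear pair at X on LM]
2. ∠BMX = 55°  [△BXM]
3. ∠BML = 55°  [X on ray ML]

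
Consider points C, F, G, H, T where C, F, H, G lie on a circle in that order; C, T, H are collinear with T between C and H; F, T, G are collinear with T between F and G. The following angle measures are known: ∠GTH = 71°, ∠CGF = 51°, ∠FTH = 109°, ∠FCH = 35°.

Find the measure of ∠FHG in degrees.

1. ∠CHF = 51°  [same arc CF]
2. ∠GFH = 20°  [△FTH]
3. ∠FGH = 35°  [same arc FH]
4. ∠FHG = 125°  [△FHG]

∠FHG = 125°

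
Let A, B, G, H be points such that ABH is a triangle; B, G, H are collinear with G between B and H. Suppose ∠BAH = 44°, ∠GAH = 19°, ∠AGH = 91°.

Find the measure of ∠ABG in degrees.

1. ∠AHG = 70°  [△AGH]
2. ∠AHB = 70°  [G on ray HB]
3. ∠ABH = 66°  [△ABH]
4. ∠ABG = 66°  [G on ray BH]

∠ABG = 66°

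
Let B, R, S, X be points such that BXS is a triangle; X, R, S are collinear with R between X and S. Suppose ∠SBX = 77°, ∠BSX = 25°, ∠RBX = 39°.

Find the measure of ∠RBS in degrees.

∠RBS = 38°

1. ∠BXS = 78°  [△BXS]
2. ∠BSR = 25°  [R on ray SX]
3. ∠BXR = 78°  [R on ray XS]
4. ∠BRX = 63°  [△BXR]
5. ∠BRS = 117°  [linear pair at R on XS]
6. ∠RBS = 38°  [△BRS]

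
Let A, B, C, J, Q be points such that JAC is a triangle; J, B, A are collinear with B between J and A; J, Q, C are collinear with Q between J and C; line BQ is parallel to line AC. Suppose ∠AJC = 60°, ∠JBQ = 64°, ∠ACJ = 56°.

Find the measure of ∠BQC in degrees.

1. ∠BJQ = 60°  [B on JA, Q on JC]
2. ∠BQJ = 56°  [△JBQ]
3. ∠BQC = 124°  [linear pair at Q on JC]

∠BQC = 124°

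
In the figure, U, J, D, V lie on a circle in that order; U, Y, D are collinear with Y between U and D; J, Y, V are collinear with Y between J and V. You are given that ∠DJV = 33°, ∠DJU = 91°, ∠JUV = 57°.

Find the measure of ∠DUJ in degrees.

1. ∠JDV = 123°  [cyclic UJDV, opposite ∠U+∠D]
2. ∠DVJ = 24°  [△JDV]
3. ∠DUJ = 24°  [same arc JD]

∠DUJ = 24°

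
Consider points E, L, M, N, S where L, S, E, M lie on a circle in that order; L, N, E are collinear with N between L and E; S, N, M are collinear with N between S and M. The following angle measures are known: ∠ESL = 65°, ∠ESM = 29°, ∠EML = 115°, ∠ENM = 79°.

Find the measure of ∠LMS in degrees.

1. ∠ELM = 29°  [same arc EM]
2. ∠LNM = 101°  [linear pair at N on LE]
3. ∠LMS = 50°  [△LNM]

∠LMS = 50°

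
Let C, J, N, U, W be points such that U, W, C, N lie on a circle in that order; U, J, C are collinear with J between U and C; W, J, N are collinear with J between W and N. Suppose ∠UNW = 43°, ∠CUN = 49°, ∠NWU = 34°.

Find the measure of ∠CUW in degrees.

∠CUW = 54°

1. ∠NUW = 103°  [△UWN]
2. ∠CWN = 49°  [same arc CN]
3. ∠NCW = 77°  [cyclic UWCN, opposite ∠U+∠C]
4. ∠CNW = 54°  [△WCN]
5. ∠CUW = 54°  [same arc WC]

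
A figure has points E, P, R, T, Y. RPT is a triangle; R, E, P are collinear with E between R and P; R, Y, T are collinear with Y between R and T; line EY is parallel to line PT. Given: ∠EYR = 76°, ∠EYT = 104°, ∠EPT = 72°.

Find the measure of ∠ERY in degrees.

1. ∠PTR = 76°  [EY∥PT, corresponding at Y]
2. ∠RPT = 72°  [E on ray PR]
3. ∠PRT = 32°  [△RPT]
4. ∠ERY = 32°  [E on RP, Y on RT]

∠ERY = 32°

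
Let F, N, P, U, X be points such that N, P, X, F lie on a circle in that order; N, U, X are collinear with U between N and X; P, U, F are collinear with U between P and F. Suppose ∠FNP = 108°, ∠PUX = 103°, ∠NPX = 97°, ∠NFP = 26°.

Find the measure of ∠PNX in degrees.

∠PNX = 57°

1. ∠FPN = 46°  [△NPF]
2. ∠NUP = 77°  [linear pair at U on NX]
3. ∠PNX = 57°  [△NUP]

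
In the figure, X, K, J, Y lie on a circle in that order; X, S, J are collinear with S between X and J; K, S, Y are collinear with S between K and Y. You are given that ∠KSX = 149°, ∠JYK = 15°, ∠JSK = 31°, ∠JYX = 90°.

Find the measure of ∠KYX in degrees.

1. ∠JSY = 149°  [vertical angles at S]
2. ∠XJY = 16°  [△JSY]
3. ∠XSY = 31°  [vertical angles at S]
4. ∠JXY = 74°  [△XJY]
5. ∠KYX = 75°  [△XSY]

∠KYX = 75°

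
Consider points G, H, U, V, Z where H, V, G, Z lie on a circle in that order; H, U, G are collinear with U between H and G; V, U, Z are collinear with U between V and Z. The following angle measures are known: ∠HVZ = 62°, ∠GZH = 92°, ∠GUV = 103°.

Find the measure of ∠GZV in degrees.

∠GZV = 41°

1. ∠HGZ = 62°  [same arc HZ]
2. ∠HUZ = 103°  [vertical angles at U]
3. ∠GUZ = 77°  [linear pair at U on HG]
4. ∠GZV = 41°  [△GUZ]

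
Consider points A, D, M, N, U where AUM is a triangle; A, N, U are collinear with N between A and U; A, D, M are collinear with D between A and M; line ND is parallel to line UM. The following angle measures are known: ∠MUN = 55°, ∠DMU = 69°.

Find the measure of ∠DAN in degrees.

∠DAN = 56°

1. ∠AUM = 55°  [N on ray UA]
2. ∠AMU = 69°  [D on ray MA]
3. ∠MAU = 56°  [△AUM]
4. ∠DAN = 56°  [N on AU, D on AM]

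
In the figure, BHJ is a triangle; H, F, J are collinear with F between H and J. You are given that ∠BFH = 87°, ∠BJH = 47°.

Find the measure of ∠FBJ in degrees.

∠FBJ = 40°

1. ∠BFJ = 93°  [linear pair at F on HJ]
2. ∠BJF = 47°  [F on ray JH]
3. ∠FBJ = 40°  [△BFJ]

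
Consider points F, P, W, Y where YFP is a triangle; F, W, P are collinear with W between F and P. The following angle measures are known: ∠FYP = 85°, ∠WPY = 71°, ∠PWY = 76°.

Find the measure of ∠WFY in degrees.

∠WFY = 24°

1. ∠FPY = 71°  [W on ray PF]
2. ∠PFY = 24°  [△YFP]
3. ∠WFY = 24°  [W on ray FP]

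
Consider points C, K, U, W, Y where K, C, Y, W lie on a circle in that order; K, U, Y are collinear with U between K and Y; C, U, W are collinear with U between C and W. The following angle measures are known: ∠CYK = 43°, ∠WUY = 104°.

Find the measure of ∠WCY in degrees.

1. ∠CWK = 43°  [same arc KC]
2. ∠KUW = 76°  [linear pair at U on KY]
3. ∠WKY = 61°  [△KUW]
4. ∠WCY = 61°  [same arc YW]

∠WCY = 61°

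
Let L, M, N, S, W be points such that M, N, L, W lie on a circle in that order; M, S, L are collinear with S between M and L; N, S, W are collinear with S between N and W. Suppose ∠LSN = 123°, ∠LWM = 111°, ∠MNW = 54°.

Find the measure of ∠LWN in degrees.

1. ∠MSW = 123°  [vertical angles at S]
2. ∠MLW = 54°  [same arc MW]
3. ∠LSW = 57°  [linear pair at S on ML]
4. ∠LWN = 69°  [△LSW]

∠LWN = 69°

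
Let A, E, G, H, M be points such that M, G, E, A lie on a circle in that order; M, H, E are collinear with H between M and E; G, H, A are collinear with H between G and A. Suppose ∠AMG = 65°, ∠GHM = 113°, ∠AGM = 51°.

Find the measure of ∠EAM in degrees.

∠EAM = 80°

1. ∠GAM = 64°  [△MGA]
2. ∠EMG = 16°  [△MHG]
3. ∠GEM = 64°  [same arc MG]
4. ∠EGM = 100°  [△MGE]
5. ∠EAM = 80°  [cyclic MGEA, opposite ∠G+∠A]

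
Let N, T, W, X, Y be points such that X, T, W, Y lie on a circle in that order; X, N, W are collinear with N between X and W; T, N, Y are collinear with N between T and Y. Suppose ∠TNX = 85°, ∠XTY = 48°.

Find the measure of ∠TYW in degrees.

∠TYW = 47°

1. ∠WNY = 85°  [vertical angles at N]
2. ∠XWY = 48°  [same arc XY]
3. ∠TYW = 47°  [△WNY]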